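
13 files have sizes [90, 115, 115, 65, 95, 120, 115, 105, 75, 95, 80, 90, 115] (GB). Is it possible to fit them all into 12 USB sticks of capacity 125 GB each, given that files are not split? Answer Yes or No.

No

Total = 1275 GB; ⌈1275/125⌉ = 11.
13 files each exceed half the capacity and cannot share a USB stick, forcing at least 13 USB sticks.
At least 13 USB sticks are required, but only 12 are allowed.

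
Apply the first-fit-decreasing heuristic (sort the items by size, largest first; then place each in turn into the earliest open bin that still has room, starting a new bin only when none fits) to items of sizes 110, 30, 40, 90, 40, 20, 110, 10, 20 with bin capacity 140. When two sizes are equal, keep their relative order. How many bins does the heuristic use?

Sorted descending: 110, 110, 90, 40, 40, 30, 20, 20, 10.
  110 → bin 1 (new)  [load 110/140]
  110 → bin 2 (new)  [load 110/140]
  90 → bin 3 (new)  [load 90/140]
  40 → bin 3  [load 130/140]
  40 → bin 4 (new)  [load 40/140]
  30 → bin 1  [load 140/140]
  20 → bin 2  [load 130/140]
  20 → bin 4  [load 60/140]
  10 → bin 2  [load 140/140]
4 bins opened.

4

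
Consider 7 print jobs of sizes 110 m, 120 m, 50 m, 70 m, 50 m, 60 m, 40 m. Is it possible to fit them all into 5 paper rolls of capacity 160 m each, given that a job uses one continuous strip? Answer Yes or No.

Yes

A valid assignment using 4 paper rolls:
  roll 1: 120 + 40 = 160
  roll 2: 110 + 50 = 160
  roll 3: 70 + 60 = 130
  roll 4: 50 = 50
That uses only 4 ≤ 5, so 5 paper rolls are enough.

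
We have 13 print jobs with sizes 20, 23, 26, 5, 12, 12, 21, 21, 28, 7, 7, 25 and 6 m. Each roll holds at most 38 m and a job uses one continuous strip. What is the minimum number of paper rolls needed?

Total = 28 + 26 + 25 + 23 + 21 + 21 + 20 + 12 + 12 + 7 + 7 + 6 + 5 = 213 m.
Lower bound: ⌈213/38⌉ = 6 paper rolls.
Also, 7 print jobs each exceed 19 m, and no two of those can share a roll, so at least 7 paper rolls are needed.
A packing using 7 paper rolls:
  roll 1: 28 + 7 = 35
  roll 2: 26 + 12 = 38
  roll 3: 25 + 12 = 37
  roll 4: 23 + 7 + 6 = 36
  roll 5: 21 + 5 = 26
  roll 6: 21 = 21
  roll 7: 20 = 20
This matches the lower bound, so 7 is optimal.

7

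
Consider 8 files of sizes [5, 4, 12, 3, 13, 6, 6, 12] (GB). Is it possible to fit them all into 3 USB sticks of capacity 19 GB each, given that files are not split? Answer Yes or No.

Total = 61 GB; ⌈61/19⌉ = 4.
At least 4 USB sticks are required, but only 3 are allowed.

No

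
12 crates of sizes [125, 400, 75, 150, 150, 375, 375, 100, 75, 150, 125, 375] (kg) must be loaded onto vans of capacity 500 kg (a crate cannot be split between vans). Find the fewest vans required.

6

Total = 400 + 375 + 375 + 375 + 150 + 150 + 150 + 125 + 125 + 100 + 75 + 75 = 2475 kg.
Lower bound: ⌈2475/500⌉ = 5 vans.
A packing using 6 vans:
  van 1: 400 + 100 = 500
  van 2: 375 + 125 = 500
  van 3: 375 + 125 = 500
  van 4: 375 + 75 = 450
  van 5: 150 + 150 + 150 = 450
  van 6: 75 = 75
No arrangement into 5 vans stays within capacity, so 6 is optimal.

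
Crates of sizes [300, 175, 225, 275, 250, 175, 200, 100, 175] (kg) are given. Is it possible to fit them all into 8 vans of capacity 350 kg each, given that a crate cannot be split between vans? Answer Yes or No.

A valid assignment using 7 vans:
  van 1: 300 = 300
  van 2: 275 = 275
  van 3: 250 + 100 = 350
  van 4: 225 = 225
  van 5: 200 = 200
  van 6: 175 + 175 = 350
  van 7: 175 = 175
That uses only 7 ≤ 8, so 8 vans are enough.

Yes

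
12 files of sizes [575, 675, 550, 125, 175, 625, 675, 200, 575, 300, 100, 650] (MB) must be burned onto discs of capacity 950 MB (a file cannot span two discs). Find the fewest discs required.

Total = 675 + 675 + 650 + 625 + 575 + 575 + 550 + 300 + 200 + 175 + 125 + 100 = 5225 MB.
Lower bound: ⌈5225/950⌉ = 6 discs.
Also, 7 files each exceed 475 MB, and no two of those can share a disc, so at least 7 discs are needed.
A packing using 7 discs:
  disc 1: 675 + 200 = 875
  disc 2: 675 + 175 + 100 = 950
  disc 3: 650 + 300 = 950
  disc 4: 625 + 125 = 750
  disc 5: 575 = 575
  disc 6: 575 = 575
  disc 7: 550 = 550
This matches the lower bound, so 7 is optimal.

7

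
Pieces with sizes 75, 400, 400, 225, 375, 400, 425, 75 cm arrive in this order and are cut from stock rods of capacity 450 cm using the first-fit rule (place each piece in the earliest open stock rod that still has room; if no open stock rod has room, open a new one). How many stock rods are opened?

6

  75 → stock rod 1 (new)  [load 75/450]
  400 → stock rod 2 (new)  [load 400/450]
  400 → stock rod 3 (new)  [load 400/450]
  225 → stock rod 1  [load 300/450]
  375 → stock rod 4 (new)  [load 375/450]
  400 → stock rod 5 (new)  [load 400/450]
  425 → stock rod 6 (new)  [load 425/450]
  75 → stock rod 1  [load 375/450]
6 stock rods opened.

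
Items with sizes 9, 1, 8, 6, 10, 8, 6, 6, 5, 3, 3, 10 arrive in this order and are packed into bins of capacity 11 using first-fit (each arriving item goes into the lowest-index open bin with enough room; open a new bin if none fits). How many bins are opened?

8

  9 → bin 1 (new)  [load 9/11]
  1 → bin 1  [load 10/11]
  8 → bin 2 (new)  [load 8/11]
  6 → bin 3 (new)  [load 6/11]
  10 → bin 4 (new)  [load 10/11]
  8 → bin 5 (new)  [load 8/11]
  6 → bin 6 (new)  [load 6/11]
  6 → bin 7 (new)  [load 6/11]
  5 → bin 3  [load 11/11]
  3 → bin 2  [load 11/11]
  3 → bin 5  [load 11/11]
  10 → bin 8 (new)  [load 10/11]
8 bins opened.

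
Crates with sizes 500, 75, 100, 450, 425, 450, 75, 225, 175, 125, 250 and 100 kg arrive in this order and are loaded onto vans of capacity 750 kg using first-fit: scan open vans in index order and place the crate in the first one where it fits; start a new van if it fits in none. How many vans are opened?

5

  500 → van 1 (new)  [load 500/750]
  75 → van 1  [load 575/750]
  100 → van 1  [load 675/750]
  450 → van 2 (new)  [load 450/750]
  425 → van 3 (new)  [load 425/750]
  450 → van 4 (new)  [load 450/750]
  75 → van 1  [load 750/750]
  225 → van 2  [load 675/750]
  175 → van 3  [load 600/750]
  125 → van 3  [load 725/750]
  250 → van 4  [load 700/750]
  100 → van 5 (new)  [load 100/750]
5 vans opened.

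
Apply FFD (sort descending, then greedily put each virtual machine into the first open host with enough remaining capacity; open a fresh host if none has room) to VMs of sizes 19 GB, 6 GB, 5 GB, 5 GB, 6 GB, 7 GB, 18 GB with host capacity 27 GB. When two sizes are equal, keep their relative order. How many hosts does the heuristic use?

3

Sorted descending: 19, 18, 7, 6, 6, 5, 5.
  19 → host 1 (new)  [load 19/27]
  18 → host 2 (new)  [load 18/27]
  7 → host 1  [load 26/27]
  6 → host 2  [load 24/27]
  6 → host 3 (new)  [load 6/27]
  5 → host 3  [load 11/27]
  5 → host 3  [load 16/27]
3 hosts opened.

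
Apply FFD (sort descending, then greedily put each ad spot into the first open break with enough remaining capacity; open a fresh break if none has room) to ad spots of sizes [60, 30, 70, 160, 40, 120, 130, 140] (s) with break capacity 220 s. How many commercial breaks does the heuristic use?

4

Sorted descending: 160, 140, 130, 120, 70, 60, 40, 30.
  160 → break 1 (new)  [load 160/220]
  140 → break 2 (new)  [load 140/220]
  130 → break 3 (new)  [load 130/220]
  120 → break 4 (new)  [load 120/220]
  70 → break 2  [load 210/220]
  60 → break 1  [load 220/220]
  40 → break 3  [load 170/220]
  30 → break 3  [load 200/220]
4 commercial breaks opened.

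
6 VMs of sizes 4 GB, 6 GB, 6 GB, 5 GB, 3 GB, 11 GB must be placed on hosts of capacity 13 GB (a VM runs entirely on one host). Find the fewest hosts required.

Total = 11 + 6 + 6 + 5 + 4 + 3 = 35 GB.
Lower bound: ⌈35/13⌉ = 3 hosts.
A packing using 3 hosts:
  host 1: 11 = 11
  host 2: 6 + 6 = 12
  host 3: 5 + 4 + 3 = 12
This matches the lower bound, so 3 is optimal.

3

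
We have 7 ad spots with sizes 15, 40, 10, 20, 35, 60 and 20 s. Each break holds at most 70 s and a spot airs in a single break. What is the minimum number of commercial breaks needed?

Total = 60 + 40 + 35 + 20 + 20 + 15 + 10 = 200 s.
Lower bound: ⌈200/70⌉ = 3 commercial breaks.
A packing using 3 commercial breaks:
  break 1: 60 + 10 = 70
  break 2: 40 + 20 = 60
  break 3: 35 + 20 + 15 = 70
This matches the lower bound, so 3 is optimal.

3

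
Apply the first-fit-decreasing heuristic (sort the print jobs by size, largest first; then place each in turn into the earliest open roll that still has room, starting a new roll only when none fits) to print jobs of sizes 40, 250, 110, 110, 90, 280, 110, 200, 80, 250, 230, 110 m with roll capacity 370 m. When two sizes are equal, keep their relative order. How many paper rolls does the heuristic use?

Sorted descending: 280, 250, 250, 230, 200, 110, 110, 110, 110, 90, 80, 40.
  280 → roll 1 (new)  [load 280/370]
  250 → roll 2 (new)  [load 250/370]
  250 → roll 3 (new)  [load 250/370]
  230 → roll 4 (new)  [load 230/370]
  200 → roll 5 (new)  [load 200/370]
  110 → roll 2  [load 360/370]
  110 → roll 3  [load 360/370]
  110 → roll 4  [load 340/370]
  110 → roll 5  [load 310/370]
  90 → roll 1  [load 370/370]
  80 → roll 6 (new)  [load 80/370]
  40 → roll 5  [load 350/370]
6 paper rolls opened.

6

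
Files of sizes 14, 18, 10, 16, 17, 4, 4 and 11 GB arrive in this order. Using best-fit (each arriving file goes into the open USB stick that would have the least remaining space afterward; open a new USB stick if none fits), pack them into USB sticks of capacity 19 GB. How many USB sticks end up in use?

6

  14 → USB stick 1 (new)  [load 14/19]
  18 → USB stick 2 (new)  [load 18/19]
  10 → USB stick 3 (new)  [load 10/19]
  16 → USB stick 4 (new)  [load 16/19]
  17 → USB stick 5 (new)  [load 17/19]
  4 → USB stick 1  [load 18/19]
  4 → USB stick 3  [load 14/19]
  11 → USB stick 6 (new)  [load 11/19]
6 USB sticks opened.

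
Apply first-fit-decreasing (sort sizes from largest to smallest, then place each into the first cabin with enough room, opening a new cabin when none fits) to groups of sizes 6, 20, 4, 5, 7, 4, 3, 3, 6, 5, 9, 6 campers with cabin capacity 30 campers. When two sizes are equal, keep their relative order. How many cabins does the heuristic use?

Sorted descending: 20, 9, 7, 6, 6, 6, 5, 5, 4, 4, 3, 3.
  20 → cabin 1 (new)  [load 20/30]
  9 → cabin 1  [load 29/30]
  7 → cabin 2 (new)  [load 7/30]
  6 → cabin 2  [load 13/30]
  6 → cabin 2  [load 19/30]
  6 → cabin 2  [load 25/30]
  5 → cabin 2  [load 30/30]
  5 → cabin 3 (new)  [load 5/30]
  4 → cabin 3  [load 9/30]
  4 → cabin 3  [load 13/30]
  3 → cabin 3  [load 16/30]
  3 → cabin 3  [load 19/30]
3 cabins opened.

3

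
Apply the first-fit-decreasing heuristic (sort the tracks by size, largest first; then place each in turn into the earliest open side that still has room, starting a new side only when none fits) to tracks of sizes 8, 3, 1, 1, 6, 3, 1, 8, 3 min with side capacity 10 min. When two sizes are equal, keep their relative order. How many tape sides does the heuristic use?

Sorted descending: 8, 8, 6, 3, 3, 3, 1, 1, 1.
  8 → side 1 (new)  [load 8/10]
  8 → side 2 (new)  [load 8/10]
  6 → side 3 (new)  [load 6/10]
  3 → side 3  [load 9/10]
  3 → side 4 (new)  [load 3/10]
  3 → side 4  [load 6/10]
  1 → side 1  [load 9/10]
  1 → side 1  [load 10/10]
  1 → side 2  [load 9/10]
4 tape sides opened.

4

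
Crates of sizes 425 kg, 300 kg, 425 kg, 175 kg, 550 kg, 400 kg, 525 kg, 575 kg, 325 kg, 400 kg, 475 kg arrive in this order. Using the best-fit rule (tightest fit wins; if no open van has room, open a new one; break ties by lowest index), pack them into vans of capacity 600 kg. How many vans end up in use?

  425 → van 1 (new)  [load 425/600]
  300 → van 2 (new)  [load 300/600]
  425 → van 3 (new)  [load 425/600]
  175 → van 1  [load 600/600]
  550 → van 4 (new)  [load 550/600]
  400 → van 5 (new)  [load 400/600]
  525 → van 6 (new)  [load 525/600]
  575 → van 7 (new)  [load 575/600]
  325 → van 8 (new)  [load 325/600]
  400 → van 9 (new)  [load 400/600]
  475 → van 10 (new)  [load 475/600]
10 vans opened.

10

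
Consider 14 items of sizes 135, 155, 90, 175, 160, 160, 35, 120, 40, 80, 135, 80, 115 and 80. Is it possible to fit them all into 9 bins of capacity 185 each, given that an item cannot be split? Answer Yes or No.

No

Total = 1560; ⌈1560/185⌉ = 9.
The bound of 9 does not rule out 9, but exhaustive search shows no assignment into 9 bins of capacity 185 exists — the minimum is 10.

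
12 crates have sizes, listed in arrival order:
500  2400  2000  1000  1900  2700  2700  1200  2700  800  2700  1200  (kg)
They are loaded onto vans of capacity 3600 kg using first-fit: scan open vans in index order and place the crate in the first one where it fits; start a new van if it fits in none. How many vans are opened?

8

  500 → van 1 (new)  [load 500/3600]
  2400 → van 1  [load 2900/3600]
  2000 → van 2 (new)  [load 2000/3600]
  1000 → van 2  [load 3000/3600]
  1900 → van 3 (new)  [load 1900/3600]
  2700 → van 4 (new)  [load 2700/3600]
  2700 → van 5 (new)  [load 2700/3600]
  1200 → van 3  [load 3100/3600]
  2700 → van 6 (new)  [load 2700/3600]
  800 → van 4  [load 3500/3600]
  2700 → van 7 (new)  [load 2700/3600]
  1200 → van 8 (new)  [load 1200/3600]
8 vans opened.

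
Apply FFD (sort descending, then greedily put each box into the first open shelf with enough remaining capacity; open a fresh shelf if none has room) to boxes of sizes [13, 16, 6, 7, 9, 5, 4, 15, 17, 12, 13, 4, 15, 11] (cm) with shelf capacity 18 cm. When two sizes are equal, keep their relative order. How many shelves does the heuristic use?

9

Sorted descending: 17, 16, 15, 15, 13, 13, 12, 11, 9, 7, 6, 5, 4, 4.
  17 → shelf 1 (new)  [load 17/18]
  16 → shelf 2 (new)  [load 16/18]
  15 → shelf 3 (new)  [load 15/18]
  15 → shelf 4 (new)  [load 15/18]
  13 → shelf 5 (new)  [load 13/18]
  13 → shelf 6 (new)  [load 13/18]
  12 → shelf 7 (new)  [load 12/18]
  11 → shelf 8 (new)  [load 11/18]
  9 → shelf 9 (new)  [load 9/18]
  7 → shelf 8  [load 18/18]
  6 → shelf 7  [load 18/18]
  5 → shelf 5  [load 18/18]
  4 → shelf 6  [load 17/18]
  4 → shelf 9  [load 13/18]
9 shelves opened.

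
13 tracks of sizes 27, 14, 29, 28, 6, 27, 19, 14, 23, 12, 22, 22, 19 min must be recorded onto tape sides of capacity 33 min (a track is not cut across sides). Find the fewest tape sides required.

10

Total = 29 + 28 + 27 + 27 + 23 + 22 + 22 + 19 + 19 + 14 + 14 + 12 + 6 = 262 min.
Lower bound: ⌈262/33⌉ = 8 tape sides.
Also, 9 tracks each exceed 33/2 min, and no two of those can share a side, so at least 9 tape sides are needed.
A packing using 10 tape sides:
  side 1: 29 = 29
  side 2: 28 = 28
  side 3: 27 + 6 = 33
  side 4: 27 = 27
  side 5: 23 = 23
  side 6: 22 = 22
  side 7: 22 = 22
  side 8: 19 + 14 = 33
  side 9: 19 + 14 = 33
  side 10: 12 = 12
No arrangement into 9 tape sides stays within capacity, so 10 is optimal.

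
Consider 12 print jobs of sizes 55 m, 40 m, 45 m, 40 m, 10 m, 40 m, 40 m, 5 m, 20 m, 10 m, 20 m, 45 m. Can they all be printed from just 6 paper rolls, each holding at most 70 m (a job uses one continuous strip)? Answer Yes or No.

No

Total = 370 m; ⌈370/70⌉ = 6.
7 print jobs each exceed half the capacity and cannot share a roll, forcing at least 7 paper rolls.
At least 7 paper rolls are required, but only 6 are allowed.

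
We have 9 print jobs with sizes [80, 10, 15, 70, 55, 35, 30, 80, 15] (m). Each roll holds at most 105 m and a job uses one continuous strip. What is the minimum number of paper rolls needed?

4

Total = 80 + 80 + 70 + 55 + 35 + 30 + 15 + 15 + 10 = 390 m.
Lower bound: ⌈390/105⌉ = 4 paper rolls.
A packing using 4 paper rolls:
  roll 1: 80 + 15 + 10 = 105
  roll 2: 80 + 15 = 95
  roll 3: 70 + 35 = 105
  roll 4: 55 + 30 = 85
This matches the lower bound, so 4 is optimal.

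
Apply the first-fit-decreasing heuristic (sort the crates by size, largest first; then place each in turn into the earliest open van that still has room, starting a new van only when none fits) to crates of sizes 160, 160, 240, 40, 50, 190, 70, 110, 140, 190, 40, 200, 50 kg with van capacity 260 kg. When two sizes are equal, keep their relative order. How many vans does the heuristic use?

Sorted descending: 240, 200, 190, 190, 160, 160, 140, 110, 70, 50, 50, 40, 40.
  240 → van 1 (new)  [load 240/260]
  200 → van 2 (new)  [load 200/260]
  190 → van 3 (new)  [load 190/260]
  190 → van 4 (new)  [load 190/260]
  160 → van 5 (new)  [load 160/260]
  160 → van 6 (new)  [load 160/260]
  140 → van 7 (new)  [load 140/260]
  110 → van 7  [load 250/260]
  70 → van 3  [load 260/260]
  50 → van 2  [load 250/260]
  50 → van 4  [load 240/260]
  40 → van 5  [load 200/260]
  40 → van 5  [load 240/260]
7 vans opened.

7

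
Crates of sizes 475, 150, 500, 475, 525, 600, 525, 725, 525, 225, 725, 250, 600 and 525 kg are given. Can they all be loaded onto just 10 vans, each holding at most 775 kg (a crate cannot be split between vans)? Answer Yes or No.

Total = 6825 kg; ⌈6825/775⌉ = 9.
11 crates each exceed half the capacity and cannot share a van, forcing at least 11 vans.
At least 11 vans are required, but only 10 are allowed.

No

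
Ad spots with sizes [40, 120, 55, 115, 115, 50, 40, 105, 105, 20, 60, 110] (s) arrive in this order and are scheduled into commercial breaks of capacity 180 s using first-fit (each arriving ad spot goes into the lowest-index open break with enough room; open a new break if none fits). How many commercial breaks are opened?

  40 → break 1 (new)  [load 40/180]
  120 → break 1  [load 160/180]
  55 → break 2 (new)  [load 55/180]
  115 → break 2  [load 170/180]
  115 → break 3 (new)  [load 115/180]
  50 → break 3  [load 165/180]
  40 → break 4 (new)  [load 40/180]
  105 → break 4  [load 145/180]
  105 → break 5 (new)  [load 105/180]
  20 → break 1  [load 180/180]
  60 → break 5  [load 165/180]
  110 → break 6 (new)  [load 110/180]
6 commercial breaks opened.

6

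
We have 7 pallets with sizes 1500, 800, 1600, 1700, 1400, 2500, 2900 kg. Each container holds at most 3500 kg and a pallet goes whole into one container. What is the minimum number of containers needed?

Total = 2900 + 2500 + 1700 + 1600 + 1500 + 1400 + 800 = 12400 kg.
Lower bound: ⌈12400/3500⌉ = 4 containers.
A packing using 4 containers:
  container 1: 2900 = 2900
  container 2: 2500 + 800 = 3300
  container 3: 1700 + 1600 = 3300
  container 4: 1500 + 1400 = 2900
This matches the lower bound, so 4 is optimal.

4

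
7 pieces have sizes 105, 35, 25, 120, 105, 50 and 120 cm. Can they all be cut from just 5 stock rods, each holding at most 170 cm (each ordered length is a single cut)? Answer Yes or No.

A valid assignment using 4 stock rods:
  stock rod 1: 120 + 50 = 170
  stock rod 2: 120 + 35 = 155
  stock rod 3: 105 + 25 = 130
  stock rod 4: 105 = 105
That uses only 4 ≤ 5, so 5 stock rods are enough.

Yes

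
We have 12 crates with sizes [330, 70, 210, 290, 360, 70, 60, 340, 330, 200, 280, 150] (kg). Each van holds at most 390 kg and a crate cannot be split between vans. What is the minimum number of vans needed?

Total = 360 + 340 + 330 + 330 + 290 + 280 + 210 + 200 + 150 + 70 + 70 + 60 = 2690 kg.
Lower bound: ⌈2690/390⌉ = 7 vans.
Also, 8 crates each exceed 195 kg, and no two of those can share a van, so at least 8 vans are needed.
A packing using 8 vans:
  van 1: 360 = 360
  van 2: 340 = 340
  van 3: 330 + 60 = 390
  van 4: 330 = 330
  van 5: 290 + 70 = 360
  van 6: 280 + 70 = 350
  van 7: 210 + 150 = 360
  van 8: 200 = 200
This matches the lower bound, so 8 is optimal.

8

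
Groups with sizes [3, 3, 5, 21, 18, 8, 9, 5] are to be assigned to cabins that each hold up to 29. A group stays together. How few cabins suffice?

3

Total = 21 + 18 + 9 + 8 + 5 + 5 + 3 + 3 = 72.
Lower bound: ⌈72/29⌉ = 3 cabins.
A packing using 3 cabins:
  cabin 1: 21 + 8 = 29
  cabin 2: 18 + 9 = 27
  cabin 3: 5 + 5 + 3 + 3 = 16
This matches the lower bound, so 3 is optimal.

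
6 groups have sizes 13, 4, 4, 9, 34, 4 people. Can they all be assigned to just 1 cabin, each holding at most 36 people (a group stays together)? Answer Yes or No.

No

Total = 68 people; ⌈68/36⌉ = 2.
At least 2 cabins are required, but only 1 is allowed.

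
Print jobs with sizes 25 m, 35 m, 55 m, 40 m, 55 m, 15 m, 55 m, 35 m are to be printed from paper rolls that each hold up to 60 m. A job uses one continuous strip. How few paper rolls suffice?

6

Total = 55 + 55 + 55 + 40 + 35 + 35 + 25 + 15 = 315 m.
Lower bound: ⌈315/60⌉ = 6 paper rolls.
A packing using 6 paper rolls:
  roll 1: 55 = 55
  roll 2: 55 = 55
  roll 3: 55 = 55
  roll 4: 40 + 15 = 55
  roll 5: 35 + 25 = 60
  roll 6: 35 = 35
This matches the lower bound, so 6 is optimal.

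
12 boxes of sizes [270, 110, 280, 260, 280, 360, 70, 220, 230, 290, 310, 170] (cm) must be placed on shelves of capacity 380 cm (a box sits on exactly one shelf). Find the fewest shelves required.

Total = 360 + 310 + 290 + 280 + 280 + 270 + 260 + 230 + 220 + 170 + 110 + 70 = 2850 cm.
Lower bound: ⌈2850/380⌉ = 8 shelves.
Also, 9 boxes each exceed 190 cm, and no two of those can share a shelf, so at least 9 shelves are needed.
A packing using 10 shelves:
  shelf 1: 360 = 360
  shelf 2: 310 + 70 = 380
  shelf 3: 290 = 290
  shelf 4: 280 = 280
  shelf 5: 280 = 280
  shelf 6: 270 + 110 = 380
  shelf 7: 260 = 260
  shelf 8: 230 = 230
  shelf 9: 220 = 220
  shelf 10: 170 = 170
No arrangement into 9 shelves stays within capacity, so 10 is optimal.

10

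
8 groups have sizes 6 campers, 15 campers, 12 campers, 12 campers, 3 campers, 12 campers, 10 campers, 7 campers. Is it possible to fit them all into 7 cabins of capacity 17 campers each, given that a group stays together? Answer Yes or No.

A valid assignment using 6 cabins:
  cabin 1: 15 = 15
  cabin 2: 12 + 3 = 15
  cabin 3: 12 = 12
  cabin 4: 12 = 12
  cabin 5: 10 + 7 = 17
  cabin 6: 6 = 6
That uses only 6 ≤ 7, so 7 cabins are enough.

Yes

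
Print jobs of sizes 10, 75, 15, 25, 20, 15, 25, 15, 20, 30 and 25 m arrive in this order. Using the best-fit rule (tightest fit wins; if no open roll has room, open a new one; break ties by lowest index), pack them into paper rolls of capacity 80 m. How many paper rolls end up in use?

  10 → roll 1 (new)  [load 10/80]
  75 → roll 2 (new)  [load 75/80]
  15 → roll 1  [load 25/80]
  25 → roll 1  [load 50/80]
  20 → roll 1  [load 70/80]
  15 → roll 3 (new)  [load 15/80]
  25 → roll 3  [load 40/80]
  15 → roll 3  [load 55/80]
  20 → roll 3  [load 75/80]
  30 → roll 4 (new)  [load 30/80]
  25 → roll 4  [load 55/80]
4 paper rolls opened.

4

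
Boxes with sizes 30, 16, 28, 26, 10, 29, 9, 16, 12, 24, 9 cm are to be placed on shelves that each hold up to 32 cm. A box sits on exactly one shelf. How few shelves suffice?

8

Total = 30 + 29 + 28 + 26 + 24 + 16 + 16 + 12 + 10 + 9 + 9 = 209 cm.
Lower bound: ⌈209/32⌉ = 7 shelves.
A packing using 8 shelves:
  shelf 1: 30 = 30
  shelf 2: 29 = 29
  shelf 3: 28 = 28
  shelf 4: 26 = 26
  shelf 5: 24 = 24
  shelf 6: 16 + 16 = 32
  shelf 7: 12 + 10 + 9 = 31
  shelf 8: 9 = 9
No arrangement into 7 shelves stays within capacity, so 8 is optimal.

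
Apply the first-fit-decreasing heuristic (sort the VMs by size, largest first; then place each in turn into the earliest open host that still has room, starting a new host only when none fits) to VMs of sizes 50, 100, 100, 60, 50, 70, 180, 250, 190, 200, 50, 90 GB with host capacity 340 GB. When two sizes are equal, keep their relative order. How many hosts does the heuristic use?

5

Sorted descending: 250, 200, 190, 180, 100, 100, 90, 70, 60, 50, 50, 50.
  250 → host 1 (new)  [load 250/340]
  200 → host 2 (new)  [load 200/340]
  190 → host 3 (new)  [load 190/340]
  180 → host 4 (new)  [load 180/340]
  100 → host 2  [load 300/340]
  100 → host 3  [load 290/340]
  90 → host 1  [load 340/340]
  70 → host 4  [load 250/340]
  60 → host 4  [load 310/340]
  50 → host 3  [load 340/340]
  50 → host 5 (new)  [load 50/340]
  50 → host 5  [load 100/340]
5 hosts opened.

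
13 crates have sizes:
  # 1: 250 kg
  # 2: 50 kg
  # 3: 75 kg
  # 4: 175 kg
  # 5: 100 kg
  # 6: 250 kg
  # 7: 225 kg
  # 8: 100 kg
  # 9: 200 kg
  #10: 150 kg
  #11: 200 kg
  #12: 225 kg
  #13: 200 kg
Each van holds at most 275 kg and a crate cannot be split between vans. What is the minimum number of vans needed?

9

Total = 250 + 250 + 225 + 225 + 200 + 200 + 200 + 175 + 150 + 100 + 100 + 75 + 50 = 2200 kg.
Lower bound: ⌈2200/275⌉ = 8 vans.
Also, 9 crates each exceed 275/2 kg, and no two of those can share a van, so at least 9 vans are needed.
A packing using 9 vans:
  van 1: 250 = 250
  van 2: 250 = 250
  van 3: 225 + 50 = 275
  van 4: 225 = 225
  van 5: 200 + 75 = 275
  van 6: 200 = 200
  van 7: 200 = 200
  van 8: 175 + 100 = 275
  van 9: 150 + 100 = 250
This matches the lower bound, so 9 is optimal.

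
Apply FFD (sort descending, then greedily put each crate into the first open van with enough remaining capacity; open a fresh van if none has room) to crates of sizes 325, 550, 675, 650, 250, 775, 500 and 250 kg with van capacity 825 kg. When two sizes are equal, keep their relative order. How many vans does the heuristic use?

6

Sorted descending: 775, 675, 650, 550, 500, 325, 250, 250.
  775 → van 1 (new)  [load 775/825]
  675 → van 2 (new)  [load 675/825]
  650 → van 3 (new)  [load 650/825]
  550 → van 4 (new)  [load 550/825]
  500 → van 5 (new)  [load 500/825]
  325 → van 5  [load 825/825]
  250 → van 4  [load 800/825]
  250 → van 6 (new)  [load 250/825]
6 vans opened.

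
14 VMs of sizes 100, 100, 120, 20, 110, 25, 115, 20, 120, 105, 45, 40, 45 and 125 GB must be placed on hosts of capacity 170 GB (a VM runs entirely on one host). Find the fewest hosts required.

8

Total = 125 + 120 + 120 + 115 + 110 + 105 + 100 + 100 + 45 + 45 + 40 + 25 + 20 + 20 = 1090 GB.
Lower bound: ⌈1090/170⌉ = 7 hosts.
Also, 8 VMs each exceed 85 GB, and no two of those can share a host, so at least 8 hosts are needed.
A packing using 8 hosts:
  host 1: 125 + 45 = 170
  host 2: 120 + 45 = 165
  host 3: 120 + 40 = 160
  host 4: 115 + 25 + 20 = 160
  host 5: 110 + 20 = 130
  host 6: 105 = 105
  host 7: 100 = 100
  host 8: 100 = 100
This matches the lower bound, so 8 is optimal.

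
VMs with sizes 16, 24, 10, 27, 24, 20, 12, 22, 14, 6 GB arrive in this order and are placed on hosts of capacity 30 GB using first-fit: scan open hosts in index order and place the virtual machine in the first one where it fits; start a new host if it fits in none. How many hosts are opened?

  16 → host 1 (new)  [load 16/30]
  24 → host 2 (new)  [load 24/30]
  10 → host 1  [load 26/30]
  27 → host 3 (new)  [load 27/30]
  24 → host 4 (new)  [load 24/30]
  20 → host 5 (new)  [load 20/30]
  12 → host 6 (new)  [load 12/30]
  22 → host 7 (new)  [load 22/30]
  14 → host 6  [load 26/30]
  6 → host 2  [load 30/30]
7 hosts opened.

7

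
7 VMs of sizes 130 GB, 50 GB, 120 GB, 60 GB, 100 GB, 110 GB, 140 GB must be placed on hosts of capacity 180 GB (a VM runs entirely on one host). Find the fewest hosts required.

5

Total = 140 + 130 + 120 + 110 + 100 + 60 + 50 = 710 GB.
Lower bound: ⌈710/180⌉ = 4 hosts.
Also, 5 VMs each exceed 90 GB, and no two of those can share a host, so at least 5 hosts are needed.
A packing using 5 hosts:
  host 1: 140 = 140
  host 2: 130 + 50 = 180
  host 3: 120 + 60 = 180
  host 4: 110 = 110
  host 5: 100 = 100
This matches the lower bound, so 5 is optimal.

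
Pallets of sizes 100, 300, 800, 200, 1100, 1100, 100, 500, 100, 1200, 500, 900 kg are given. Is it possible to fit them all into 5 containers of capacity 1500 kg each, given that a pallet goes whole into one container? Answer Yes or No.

Yes

A valid assignment using 5 containers:
  container 1: 1200 + 300 = 1500
  container 2: 1100 + 200 + 100 + 100 = 1500
  container 3: 1100 + 100 = 1200
  container 4: 900 + 500 = 1400
  container 5: 800 + 500 = 1300
Every load is within 1500 kg, so 5 containers suffice.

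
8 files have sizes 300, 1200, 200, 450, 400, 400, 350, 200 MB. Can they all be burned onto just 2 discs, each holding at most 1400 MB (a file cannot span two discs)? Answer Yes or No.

No

Total = 3500 MB; ⌈3500/1400⌉ = 3.
At least 3 discs are required, but only 2 are allowed.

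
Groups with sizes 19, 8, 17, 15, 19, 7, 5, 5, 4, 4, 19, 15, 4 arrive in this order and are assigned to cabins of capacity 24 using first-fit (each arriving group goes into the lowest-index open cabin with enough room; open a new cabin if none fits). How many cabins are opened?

  19 → cabin 1 (new)  [load 19/24]
  8 → cabin 2 (new)  [load 8/24]
  17 → cabin 3 (new)  [load 17/24]
  15 → cabin 2  [load 23/24]
  19 → cabin 4 (new)  [load 19/24]
  7 → cabin 3  [load 24/24]
  5 → cabin 1  [load 24/24]
  5 → cabin 4  [load 24/24]
  4 → cabin 5 (new)  [load 4/24]
  4 → cabin 5  [load 8/24]
  19 → cabin 6 (new)  [load 19/24]
  15 → cabin 5  [load 23/24]
  4 → cabin 6  [load 23/24]
6 cabins opened.

6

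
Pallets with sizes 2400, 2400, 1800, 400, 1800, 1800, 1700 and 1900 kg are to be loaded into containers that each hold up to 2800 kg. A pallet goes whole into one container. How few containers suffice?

Total = 2400 + 2400 + 1900 + 1800 + 1800 + 1800 + 1700 + 400 = 14200 kg.
Lower bound: ⌈14200/2800⌉ = 6 containers.
Also, 7 pallets each exceed 1400 kg, and no two of those can share a container, so at least 7 containers are needed.
A packing using 7 containers:
  container 1: 2400 + 400 = 2800
  container 2: 2400 = 2400
  container 3: 1900 = 1900
  container 4: 1800 = 1800
  container 5: 1800 = 1800
  container 6: 1800 = 1800
  container 7: 1700 = 1700
This matches the lower bound, so 7 is optimal.

7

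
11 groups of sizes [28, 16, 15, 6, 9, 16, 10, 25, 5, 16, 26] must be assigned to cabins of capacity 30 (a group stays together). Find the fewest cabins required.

7

Total = 28 + 26 + 25 + 16 + 16 + 16 + 15 + 10 + 9 + 6 + 5 = 172.
Lower bound: ⌈172/30⌉ = 6 cabins.
A packing using 7 cabins:
  cabin 1: 28 = 28
  cabin 2: 26 = 26
  cabin 3: 25 + 5 = 30
  cabin 4: 16 + 10 = 26
  cabin 5: 16 + 9 = 25
  cabin 6: 16 + 6 = 22
  cabin 7: 15 = 15
No arrangement into 6 cabins stays within capacity, so 7 is optimal.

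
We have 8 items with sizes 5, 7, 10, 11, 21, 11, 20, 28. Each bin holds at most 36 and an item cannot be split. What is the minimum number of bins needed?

4

Total = 28 + 21 + 20 + 11 + 11 + 10 + 7 + 5 = 113.
Lower bound: ⌈113/36⌉ = 4 bins.
A packing using 4 bins:
  bin 1: 28 + 7 = 35
  bin 2: 21 + 11 = 32
  bin 3: 20 + 11 + 5 = 36
  bin 4: 10 = 10
This matches the lower bound, so 4 is optimal.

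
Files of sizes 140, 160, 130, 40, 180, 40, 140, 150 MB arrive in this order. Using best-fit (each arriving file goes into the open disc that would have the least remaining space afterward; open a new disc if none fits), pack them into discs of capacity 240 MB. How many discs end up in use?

6

  140 → disc 1 (new)  [load 140/240]
  160 → disc 2 (new)  [load 160/240]
  130 → disc 3 (new)  [load 130/240]
  40 → disc 2  [load 200/240]
  180 → disc 4 (new)  [load 180/240]
  40 → disc 2  [load 240/240]
  140 → disc 5 (new)  [load 140/240]
  150 → disc 6 (new)  [load 150/240]
6 discs opened.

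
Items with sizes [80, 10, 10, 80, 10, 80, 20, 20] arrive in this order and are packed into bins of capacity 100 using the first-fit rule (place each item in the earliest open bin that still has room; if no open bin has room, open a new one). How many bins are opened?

  80 → bin 1 (new)  [load 80/100]
  10 → bin 1  [load 90/100]
  10 → bin 1  [load 100/100]
  80 → bin 2 (new)  [load 80/100]
  10 → bin 2  [load 90/100]
  80 → bin 3 (new)  [load 80/100]
  20 → bin 3  [load 100/100]
  20 → bin 4 (new)  [load 20/100]
4 bins opened.

4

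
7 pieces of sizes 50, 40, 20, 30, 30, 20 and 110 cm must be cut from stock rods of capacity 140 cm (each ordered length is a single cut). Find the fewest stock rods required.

Total = 110 + 50 + 40 + 30 + 30 + 20 + 20 = 300 cm.
Lower bound: ⌈300/140⌉ = 3 stock rods.
A packing using 3 stock rods:
  stock rod 1: 110 + 30 = 140
  stock rod 2: 50 + 40 + 30 + 20 = 140
  stock rod 3: 20 = 20
This matches the lower bound, so 3 is optimal.

3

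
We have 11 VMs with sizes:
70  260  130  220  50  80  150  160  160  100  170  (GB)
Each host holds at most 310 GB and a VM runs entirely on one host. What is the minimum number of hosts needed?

6

Total = 260 + 220 + 170 + 160 + 160 + 150 + 130 + 100 + 80 + 70 + 50 = 1550 GB.
Lower bound: ⌈1550/310⌉ = 5 hosts.
A packing using 6 hosts:
  host 1: 260 + 50 = 310
  host 2: 220 + 80 = 300
  host 3: 170 + 130 = 300
  host 4: 160 + 150 = 310
  host 5: 160 + 100 = 260
  host 6: 70 = 70
No arrangement into 5 hosts stays within capacity, so 6 is optimal.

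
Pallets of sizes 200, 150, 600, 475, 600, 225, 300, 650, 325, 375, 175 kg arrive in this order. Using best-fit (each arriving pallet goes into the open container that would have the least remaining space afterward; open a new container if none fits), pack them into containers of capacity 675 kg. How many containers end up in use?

7

  200 → container 1 (new)  [load 200/675]
  150 → container 1  [load 350/675]
  600 → container 2 (new)  [load 600/675]
  475 → container 3 (new)  [load 475/675]
  600 → container 4 (new)  [load 600/675]
  225 → container 1  [load 575/675]
  300 → container 5 (new)  [load 300/675]
  650 → container 6 (new)  [load 650/675]
  325 → container 5  [load 625/675]
  375 → container 7 (new)  [load 375/675]
  175 → container 3  [load 650/675]
7 containers opened.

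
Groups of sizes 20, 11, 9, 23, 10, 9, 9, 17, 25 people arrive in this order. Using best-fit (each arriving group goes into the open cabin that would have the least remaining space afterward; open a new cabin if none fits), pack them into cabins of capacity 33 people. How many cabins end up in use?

  20 → cabin 1 (new)  [load 20/33]
  11 → cabin 1  [load 31/33]
  9 → cabin 2 (new)  [load 9/33]
  23 → cabin 2  [load 32/33]
  10 → cabin 3 (new)  [load 10/33]
  9 → cabin 3  [load 19/33]
  9 → cabin 3  [load 28/33]
  17 → cabin 4 (new)  [load 17/33]
  25 → cabin 5 (new)  [load 25/33]
5 cabins opened.

5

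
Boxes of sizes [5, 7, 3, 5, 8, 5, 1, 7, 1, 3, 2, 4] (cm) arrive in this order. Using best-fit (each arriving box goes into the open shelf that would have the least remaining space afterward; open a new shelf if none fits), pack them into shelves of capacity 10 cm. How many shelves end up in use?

  5 → shelf 1 (new)  [load 5/10]
  7 → shelf 2 (new)  [load 7/10]
  3 → shelf 2  [load 10/10]
  5 → shelf 1  [load 10/10]
  8 → shelf 3 (new)  [load 8/10]
  5 → shelf 4 (new)  [load 5/10]
  1 → shelf 3  [load 9/10]
  7 → shelf 5 (new)  [load 7/10]
  1 → shelf 3  [load 10/10]
  3 → shelf 5  [load 10/10]
  2 → shelf 4  [load 7/10]
  4 → shelf 6 (new)  [load 4/10]
6 shelves opened.

6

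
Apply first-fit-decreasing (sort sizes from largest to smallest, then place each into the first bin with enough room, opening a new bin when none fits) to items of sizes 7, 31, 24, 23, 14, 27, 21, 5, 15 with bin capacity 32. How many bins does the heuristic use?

6

Sorted descending: 31, 27, 24, 23, 21, 15, 14, 7, 5.
  31 → bin 1 (new)  [load 31/32]
  27 → bin 2 (new)  [load 27/32]
  24 → bin 3 (new)  [load 24/32]
  23 → bin 4 (new)  [load 23/32]
  21 → bin 5 (new)  [load 21/32]
  15 → bin 6 (new)  [load 15/32]
  14 → bin 6  [load 29/32]
  7 → bin 3  [load 31/32]
  5 → bin 2  [load 32/32]
6 bins opened.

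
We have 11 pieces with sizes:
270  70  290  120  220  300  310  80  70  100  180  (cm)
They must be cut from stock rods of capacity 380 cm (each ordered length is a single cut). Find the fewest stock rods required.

Total = 310 + 300 + 290 + 270 + 220 + 180 + 120 + 100 + 80 + 70 + 70 = 2010 cm.
Lower bound: ⌈2010/380⌉ = 6 stock rods.
A packing using 6 stock rods:
  stock rod 1: 310 + 70 = 380
  stock rod 2: 300 + 80 = 380
  stock rod 3: 290 + 70 = 360
  stock rod 4: 270 + 100 = 370
  stock rod 5: 220 + 120 = 340
  stock rod 6: 180 = 180
This matches the lower bound, so 6 is optimal.

6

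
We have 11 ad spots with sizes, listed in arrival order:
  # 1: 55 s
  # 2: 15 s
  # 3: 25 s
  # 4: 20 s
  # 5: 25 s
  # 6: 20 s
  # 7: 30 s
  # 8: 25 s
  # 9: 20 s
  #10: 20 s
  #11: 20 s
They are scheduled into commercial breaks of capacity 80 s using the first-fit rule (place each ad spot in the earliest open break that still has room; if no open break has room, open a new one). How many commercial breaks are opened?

4

  55 → break 1 (new)  [load 55/80]
  15 → break 1  [load 70/80]
  25 → break 2 (new)  [load 25/80]
  20 → break 2  [load 45/80]
  25 → break 2  [load 70/80]
  20 → break 3 (new)  [load 20/80]
  30 → break 3  [load 50/80]
  25 → break 3  [load 75/80]
  20 → break 4 (new)  [load 20/80]
  20 → break 4  [load 40/80]
  20 → break 4  [load 60/80]
4 commercial breaks opened.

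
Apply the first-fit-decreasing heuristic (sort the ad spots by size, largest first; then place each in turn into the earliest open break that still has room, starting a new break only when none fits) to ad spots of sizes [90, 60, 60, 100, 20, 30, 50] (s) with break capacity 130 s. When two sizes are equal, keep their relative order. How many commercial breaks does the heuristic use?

4

Sorted descending: 100, 90, 60, 60, 50, 30, 20.
  100 → break 1 (new)  [load 100/130]
  90 → break 2 (new)  [load 90/130]
  60 → break 3 (new)  [load 60/130]
  60 → break 3  [load 120/130]
  50 → break 4 (new)  [load 50/130]
  30 → break 1  [load 130/130]
  20 → break 2  [load 110/130]
4 commercial breaks opened.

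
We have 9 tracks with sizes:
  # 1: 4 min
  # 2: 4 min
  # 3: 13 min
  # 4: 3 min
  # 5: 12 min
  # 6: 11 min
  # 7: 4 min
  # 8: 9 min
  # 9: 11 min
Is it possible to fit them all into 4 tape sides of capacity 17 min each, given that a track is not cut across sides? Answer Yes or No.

Total = 71 min; ⌈71/17⌉ = 5.
At least 5 tape sides are required, but only 4 are allowed.

No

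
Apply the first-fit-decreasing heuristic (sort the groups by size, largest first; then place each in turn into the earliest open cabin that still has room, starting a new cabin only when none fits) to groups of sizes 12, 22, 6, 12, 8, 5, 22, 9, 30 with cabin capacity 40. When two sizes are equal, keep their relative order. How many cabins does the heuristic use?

4

Sorted descending: 30, 22, 22, 12, 12, 9, 8, 6, 5.
  30 → cabin 1 (new)  [load 30/40]
  22 → cabin 2 (new)  [load 22/40]
  22 → cabin 3 (new)  [load 22/40]
  12 → cabin 2  [load 34/40]
  12 → cabin 3  [load 34/40]
  9 → cabin 1  [load 39/40]
  8 → cabin 4 (new)  [load 8/40]
  6 → cabin 2  [load 40/40]
  5 → cabin 3  [load 39/40]
4 cabins opened.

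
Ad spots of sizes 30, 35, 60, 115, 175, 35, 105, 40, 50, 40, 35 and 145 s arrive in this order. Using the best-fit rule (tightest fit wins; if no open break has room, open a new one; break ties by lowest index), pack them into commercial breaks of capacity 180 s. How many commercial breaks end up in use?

6

  30 → break 1 (new)  [load 30/180]
  35 → break 1  [load 65/180]
  60 → break 1  [load 125/180]
  115 → break 2 (new)  [load 115/180]
  175 → break 3 (new)  [load 175/180]
  35 → break 1  [load 160/180]
  105 → break 4 (new)  [load 105/180]
  40 → break 2  [load 155/180]
  50 → break 4  [load 155/180]
  40 → break 5 (new)  [load 40/180]
  35 → break 5  [load 75/180]
  145 → break 6 (new)  [load 145/180]
6 commercial breaks opened.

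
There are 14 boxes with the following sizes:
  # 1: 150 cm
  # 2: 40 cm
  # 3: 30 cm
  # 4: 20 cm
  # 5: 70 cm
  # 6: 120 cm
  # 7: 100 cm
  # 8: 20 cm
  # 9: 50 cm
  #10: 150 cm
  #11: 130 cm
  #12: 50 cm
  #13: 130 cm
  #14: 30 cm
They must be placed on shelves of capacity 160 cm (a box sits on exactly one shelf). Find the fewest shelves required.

7

Total = 150 + 150 + 130 + 130 + 120 + 100 + 70 + 50 + 50 + 40 + 30 + 30 + 20 + 20 = 1090 cm.
Lower bound: ⌈1090/160⌉ = 7 shelves.
A packing using 7 shelves:
  shelf 1: 150 = 150
  shelf 2: 150 = 150
  shelf 3: 130 + 30 = 160
  shelf 4: 130 + 30 = 160
  shelf 5: 120 + 40 = 160
  shelf 6: 100 + 50 = 150
  shelf 7: 70 + 50 + 20 + 20 = 160
This matches the lower bound, so 7 is optimal.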